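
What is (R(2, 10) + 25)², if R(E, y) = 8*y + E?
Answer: 11449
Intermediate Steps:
R(E, y) = E + 8*y
(R(2, 10) + 25)² = ((2 + 8*10) + 25)² = ((2 + 80) + 25)² = (82 + 25)² = 107² = 11449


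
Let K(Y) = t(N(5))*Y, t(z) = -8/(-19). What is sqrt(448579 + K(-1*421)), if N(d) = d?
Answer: sqrt(161873027)/19 ≈ 669.63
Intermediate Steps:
t(z) = 8/19 (t(z) = -8*(-1/19) = 8/19)
K(Y) = 8*Y/19
sqrt(448579 + K(-1*421)) = sqrt(448579 + 8*(-1*421)/19) = sqrt(448579 + (8/19)*(-421)) = sqrt(448579 - 3368/19) = sqrt(8519633/19) = sqrt(161873027)/19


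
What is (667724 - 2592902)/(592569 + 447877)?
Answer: -962589/520223 ≈ -1.8503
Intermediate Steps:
(667724 - 2592902)/(592569 + 447877) = -1925178/1040446 = -1925178*1/1040446 = -962589/520223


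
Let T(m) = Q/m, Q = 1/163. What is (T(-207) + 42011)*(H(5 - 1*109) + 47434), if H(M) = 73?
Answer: 67340847077050/33741 ≈ 1.9958e+9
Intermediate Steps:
Q = 1/163 ≈ 0.0061350
T(m) = 1/(163*m)
(T(-207) + 42011)*(H(5 - 1*109) + 47434) = ((1/163)/(-207) + 42011)*(73 + 47434) = ((1/163)*(-1/207) + 42011)*47507 = (-1/33741 + 42011)*47507 = (1417493150/33741)*47507 = 67340847077050/33741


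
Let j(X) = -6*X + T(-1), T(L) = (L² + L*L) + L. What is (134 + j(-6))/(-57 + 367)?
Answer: 171/310 ≈ 0.55161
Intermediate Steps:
T(L) = L + 2*L² (T(L) = (L² + L²) + L = 2*L² + L = L + 2*L²)
j(X) = 1 - 6*X (j(X) = -6*X - (1 + 2*(-1)) = -6*X - (1 - 2) = -6*X - 1*(-1) = -6*X + 1 = 1 - 6*X)
(134 + j(-6))/(-57 + 367) = (134 + (1 - 6*(-6)))/(-57 + 367) = (134 + (1 + 36))/310 = (134 + 37)*(1/310) = 171*(1/310) = 171/310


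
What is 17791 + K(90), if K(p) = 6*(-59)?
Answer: 17437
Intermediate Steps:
K(p) = -354
17791 + K(90) = 17791 - 354 = 17437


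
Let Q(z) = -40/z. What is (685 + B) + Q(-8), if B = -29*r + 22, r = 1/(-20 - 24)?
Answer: 31357/44 ≈ 712.66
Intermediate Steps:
r = -1/44 (r = 1/(-44) = -1/44 ≈ -0.022727)
B = 997/44 (B = -29*(-1/44) + 22 = 29/44 + 22 = 997/44 ≈ 22.659)
(685 + B) + Q(-8) = (685 + 997/44) - 40/(-8) = 31137/44 - 40*(-1/8) = 31137/44 + 5 = 31357/44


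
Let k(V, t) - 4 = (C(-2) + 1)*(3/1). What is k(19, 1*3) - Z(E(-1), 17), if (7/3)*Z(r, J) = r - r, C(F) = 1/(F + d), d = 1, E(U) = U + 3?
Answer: 4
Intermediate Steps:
E(U) = 3 + U
C(F) = 1/(1 + F) (C(F) = 1/(F + 1) = 1/(1 + F))
Z(r, J) = 0 (Z(r, J) = 3*(r - r)/7 = (3/7)*0 = 0)
k(V, t) = 4 (k(V, t) = 4 + (1/(1 - 2) + 1)*(3/1) = 4 + (1/(-1) + 1)*(3*1) = 4 + (-1 + 1)*3 = 4 + 0*3 = 4 + 0 = 4)
k(19, 1*3) - Z(E(-1), 17) = 4 - 1*0 = 4 + 0 = 4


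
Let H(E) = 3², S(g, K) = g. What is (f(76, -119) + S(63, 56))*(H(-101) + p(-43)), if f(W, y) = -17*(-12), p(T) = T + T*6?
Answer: -77964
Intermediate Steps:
p(T) = 7*T (p(T) = T + 6*T = 7*T)
f(W, y) = 204
H(E) = 9
(f(76, -119) + S(63, 56))*(H(-101) + p(-43)) = (204 + 63)*(9 + 7*(-43)) = 267*(9 - 301) = 267*(-292) = -77964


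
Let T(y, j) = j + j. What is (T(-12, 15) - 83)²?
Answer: 2809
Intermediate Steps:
T(y, j) = 2*j
(T(-12, 15) - 83)² = (2*15 - 83)² = (30 - 83)² = (-53)² = 2809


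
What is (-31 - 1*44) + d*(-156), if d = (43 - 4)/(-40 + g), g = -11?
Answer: 753/17 ≈ 44.294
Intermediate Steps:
d = -13/17 (d = (43 - 4)/(-40 - 11) = 39/(-51) = 39*(-1/51) = -13/17 ≈ -0.76471)
(-31 - 1*44) + d*(-156) = (-31 - 1*44) - 13/17*(-156) = (-31 - 44) + 2028/17 = -75 + 2028/17 = 753/17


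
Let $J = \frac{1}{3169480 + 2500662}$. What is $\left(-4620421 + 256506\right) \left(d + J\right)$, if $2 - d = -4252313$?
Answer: $- \frac{105219357736242391865}{5670142} \approx -1.8557 \cdot 10^{13}$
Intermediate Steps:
$d = 4252315$ ($d = 2 - -4252313 = 2 + 4252313 = 4252315$)
$J = \frac{1}{5670142} \approx 1.7636 \cdot 10^{-7}$
$\left(-4620421 + 256506\right) \left(d + J\right) = \left(-4620421 + 256506\right) \left(4252315 + \frac{1}{5670142}\right) = \left(-4363915\right) \frac{24111229878731}{5670142} = - \frac{105219357736242391865}{5670142}$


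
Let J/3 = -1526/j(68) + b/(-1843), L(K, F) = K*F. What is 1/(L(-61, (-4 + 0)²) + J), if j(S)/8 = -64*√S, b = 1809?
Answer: -14818275110420480/14506253425565550071 - 3980763935232*√17/14506253425565550071 ≈ -0.0010226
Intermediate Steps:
j(S) = -512*√S (j(S) = 8*(-64*√S) = -512*√S)
L(K, F) = F*K
J = -5427/1843 + 2289*√17/8704 (J = 3*(-1526*(-√17/17408) + 1809/(-1843)) = 3*(-1526*(-√17/17408) + 1809*(-1/1843)) = 3*(-1526*(-√17/17408) - 1809/1843) = 3*(-(-763)*√17/8704 - 1809/1843) = 3*(763*√17/8704 - 1809/1843) = 3*(-1809/1843 + 763*√17/8704) = -5427/1843 + 2289*√17/8704 ≈ -1.8604)
1/(L(-61, (-4 + 0)²) + J) = 1/((-4 + 0)²*(-61) + (-5427/1843 + 2289*√17/8704)) = 1/((-4)²*(-61) + (-5427/1843 + 2289*√17/8704)) = 1/(16*(-61) + (-5427/1843 + 2289*√17/8704)) = 1/(-976 + (-5427/1843 + 2289*√17/8704)) = 1/(-1804195/1843 + 2289*√17/8704)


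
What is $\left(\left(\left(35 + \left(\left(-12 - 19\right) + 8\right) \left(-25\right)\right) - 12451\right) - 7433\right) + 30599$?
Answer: $11325$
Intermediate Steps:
$\left(\left(\left(35 + \left(\left(-12 - 19\right) + 8\right) \left(-25\right)\right) - 12451\right) - 7433\right) + 30599 = \left(\left(\left(35 + \left(-31 + 8\right) \left(-25\right)\right) - 12451\right) - 7433\right) + 30599 = \left(\left(\left(35 - -575\right) - 12451\right) - 7433\right) + 30599 = \left(\left(\left(35 + 575\right) - 12451\right) - 7433\right) + 30599 = \left(\left(610 - 12451\right) - 7433\right) + 30599 = \left(-11841 - 7433\right) + 30599 = -19274 + 30599 = 11325$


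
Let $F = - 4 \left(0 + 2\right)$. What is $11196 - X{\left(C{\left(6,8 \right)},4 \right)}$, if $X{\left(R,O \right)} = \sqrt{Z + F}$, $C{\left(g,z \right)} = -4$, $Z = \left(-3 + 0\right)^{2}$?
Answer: $11195$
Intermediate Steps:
$F = -8$ ($F = \left(-4\right) 2 = -8$)
$Z = 9$ ($Z = \left(-3\right)^{2} = 9$)
$X{\left(R,O \right)} = 1$ ($X{\left(R,O \right)} = \sqrt{9 - 8} = \sqrt{1} = 1$)
$11196 - X{\left(C{\left(6,8 \right)},4 \right)} = 11196 - 1 = 11195$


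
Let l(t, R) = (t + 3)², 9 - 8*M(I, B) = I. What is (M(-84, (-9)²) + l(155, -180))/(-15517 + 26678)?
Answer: 199805/89288 ≈ 2.2378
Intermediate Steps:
M(I, B) = 9/8 - I/8
l(t, R) = (3 + t)²
(M(-84, (-9)²) + l(155, -180))/(-15517 + 26678) = ((9/8 - ⅛*(-84)) + (3 + 155)²)/(-15517 + 26678) = ((9/8 + 21/2) + 158²)/11161 = (93/8 + 24964)*(1/11161) = (199805/8)*(1/11161) = 199805/89288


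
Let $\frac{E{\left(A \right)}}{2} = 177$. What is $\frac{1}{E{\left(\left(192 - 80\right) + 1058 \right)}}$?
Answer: $\frac{1}{354} \approx 0.0028249$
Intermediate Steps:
$E{\left(A \right)} = 354$ ($E{\left(A \right)} = 2 \cdot 177 = 354$)
$\frac{1}{E{\left(\left(192 - 80\right) + 1058 \right)}} = \frac{1}{354}$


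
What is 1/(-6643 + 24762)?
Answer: 1/18119 ≈ 5.5191e-5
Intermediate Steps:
1/(-6643 + 24762) = 1/18119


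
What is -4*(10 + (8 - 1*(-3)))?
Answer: -84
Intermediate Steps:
-4*(10 + (8 - 1*(-3))) = -4*(10 + (8 + 3)) = -4*(10 + 11) = -4*21 = -84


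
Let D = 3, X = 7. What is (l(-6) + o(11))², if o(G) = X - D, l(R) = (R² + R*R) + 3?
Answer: 6241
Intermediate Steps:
l(R) = 3 + 2*R² (l(R) = (R² + R²) + 3 = 2*R² + 3 = 3 + 2*R²)
o(G) = 4 (o(G) = 7 - 1*3 = 7 - 3 = 4)
(l(-6) + o(11))² = ((3 + 2*(-6)²) + 4)² = ((3 + 2*36) + 4)² = ((3 + 72) + 4)² = (75 + 4)² = 79² = 6241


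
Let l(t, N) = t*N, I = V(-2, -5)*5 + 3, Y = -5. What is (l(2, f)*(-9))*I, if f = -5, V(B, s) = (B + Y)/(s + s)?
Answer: 585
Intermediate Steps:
V(B, s) = (-5 + B)/(2*s) (V(B, s) = (B - 5)/(s + s) = (-5 + B)/((2*s)) = (-5 + B)*(1/(2*s)) = (-5 + B)/(2*s))
I = 13/2 (I = ((½)*(-5 - 2)/(-5))*5 + 3 = ((½)*(-⅕)*(-7))*5 + 3 = (7/10)*5 + 3 = 7/2 + 3 = 13/2 ≈ 6.5000)
l(t, N) = N*t
(l(2, f)*(-9))*I = (-5*2*(-9))*(13/2) = -10*(-9)*(13/2) = 90*(13/2) = 585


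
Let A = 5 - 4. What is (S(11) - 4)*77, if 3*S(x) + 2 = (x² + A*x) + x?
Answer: 3311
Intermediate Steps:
A = 1
S(x) = -⅔ + x²/3 + 2*x/3 (S(x) = -⅔ + ((x² + 1*x) + x)/3 = -⅔ + ((x² + x) + x)/3 = -⅔ + ((x + x²) + x)/3 = -⅔ + (x² + 2*x)/3 = -⅔ + (x²/3 + 2*x/3) = -⅔ + x²/3 + 2*x/3)
(S(11) - 4)*77 = ((-⅔ + (⅓)*11² + (⅔)*11) - 4)*77 = ((-⅔ + (⅓)*121 + 22/3) - 4)*77 = ((-⅔ + 121/3 + 22/3) - 4)*77 = (47 - 4)*77 = 43*77 = 3311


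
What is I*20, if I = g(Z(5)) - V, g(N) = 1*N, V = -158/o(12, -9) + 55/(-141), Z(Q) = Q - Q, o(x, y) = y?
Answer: -145220/423 ≈ -343.31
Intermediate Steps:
Z(Q) = 0
V = 7261/423 (V = -158/(-9) + 55/(-141) = -158*(-⅑) + 55*(-1/141) = 158/9 - 55/141 = 7261/423 ≈ 17.165)
g(N) = N
I = -7261/423 (I = 0 - 1*7261/423 = 0 - 7261/423 = -7261/423 ≈ -17.165)
I*20 = -7261/423*20 = -145220/423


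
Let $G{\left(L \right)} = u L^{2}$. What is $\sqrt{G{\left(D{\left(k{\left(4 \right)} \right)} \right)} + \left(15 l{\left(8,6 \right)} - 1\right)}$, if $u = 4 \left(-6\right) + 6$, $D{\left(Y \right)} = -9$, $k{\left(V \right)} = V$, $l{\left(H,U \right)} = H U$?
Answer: $i \sqrt{739} \approx 27.185 i$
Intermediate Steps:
$u = -18$ ($u = -24 + 6 = -18$)
$G{\left(L \right)} = - 18 L^{2}$
$\sqrt{G{\left(D{\left(k{\left(4 \right)} \right)} \right)} + \left(15 l{\left(8,6 \right)} - 1\right)} = \sqrt{- 18 \left(-9\right)^{2} - \left(1 - 15 \cdot 8 \cdot 6\right)} = \sqrt{\left(-18\right) 81 + \left(15 \cdot 48 - 1\right)} = \sqrt{-1458 + \left(720 - 1\right)} = \sqrt{-1458 + 719} = \sqrt{-739} = i \sqrt{739}$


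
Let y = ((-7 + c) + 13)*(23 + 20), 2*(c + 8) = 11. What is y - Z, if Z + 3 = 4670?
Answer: -9033/2 ≈ -4516.5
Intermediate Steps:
c = -5/2 (c = -8 + (1/2)*11 = -8 + 11/2 = -5/2 ≈ -2.5000)
Z = 4667 (Z = -3 + 4670 = 4667)
y = 301/2 (y = ((-7 - 5/2) + 13)*(23 + 20) = (-19/2 + 13)*43 = (7/2)*43 = 301/2 ≈ 150.50)
y - Z = 301/2 - 1*4667 = 301/2 - 4667 = -9033/2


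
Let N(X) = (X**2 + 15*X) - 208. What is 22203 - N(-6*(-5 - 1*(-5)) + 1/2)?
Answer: 89613/4 ≈ 22403.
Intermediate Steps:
N(X) = -208 + X**2 + 15*X
22203 - N(-6*(-5 - 1*(-5)) + 1/2) = 22203 - (-208 + (-6*(-5 - 1*(-5)) + 1/2)**2 + 15*(-6*(-5 - 1*(-5)) + 1/2)) = 22203 - (-208 + (-6*(-5 + 5) + 1/2)**2 + 15*(-6*(-5 + 5) + 1/2)) = 22203 - (-208 + (-6*0 + 1/2)**2 + 15*(-6*0 + 1/2)) = 22203 - (-208 + (0 + 1/2)**2 + 15*(0 + 1/2)) = 22203 - (-208 + (1/2)**2 + 15*(1/2)) = 22203 - (-208 + 1/4 + 15/2) = 22203 - 1*(-801/4) = 22203 + 801/4 = 89613/4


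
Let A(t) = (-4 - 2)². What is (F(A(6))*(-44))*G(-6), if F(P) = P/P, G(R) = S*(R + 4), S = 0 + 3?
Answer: 264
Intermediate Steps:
S = 3
A(t) = 36 (A(t) = (-6)² = 36)
G(R) = 12 + 3*R (G(R) = 3*(R + 4) = 3*(4 + R) = 12 + 3*R)
F(P) = 1
(F(A(6))*(-44))*G(-6) = (1*(-44))*(12 + 3*(-6)) = -44*(12 - 18) = -44*(-6) = 264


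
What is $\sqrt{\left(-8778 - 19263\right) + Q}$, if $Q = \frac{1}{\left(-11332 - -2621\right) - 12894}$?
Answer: $\frac{i \sqrt{13088866538630}}{21605} \approx 167.45 i$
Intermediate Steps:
$Q = - \frac{1}{21605}$ ($Q = \frac{1}{\left(-11332 + 2621\right) - 12894} = \frac{1}{-8711 - 12894} = \frac{1}{-21605} = - \frac{1}{21605} \approx -4.6286 \cdot 10^{-5}$)
$\sqrt{\left(-8778 - 19263\right) + Q} = \sqrt{\left(-8778 - 19263\right) - \frac{1}{21605}} = \sqrt{-28041 - \frac{1}{21605}} = \sqrt{- \frac{605825806}{21605}} = \frac{i \sqrt{13088866538630}}{21605}$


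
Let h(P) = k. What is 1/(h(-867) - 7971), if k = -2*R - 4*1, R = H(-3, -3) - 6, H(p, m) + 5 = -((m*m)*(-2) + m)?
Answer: -1/7995 ≈ -0.00012508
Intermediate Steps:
H(p, m) = -5 - m + 2*m² (H(p, m) = -5 - ((m*m)*(-2) + m) = -5 - (m²*(-2) + m) = -5 - (-2*m² + m) = -5 - (m - 2*m²) = -5 + (-m + 2*m²) = -5 - m + 2*m²)
R = 10 (R = (-5 - 1*(-3) + 2*(-3)²) - 6 = (-5 + 3 + 2*9) - 6 = (-5 + 3 + 18) - 6 = 16 - 6 = 10)
k = -24 (k = -2*10 - 4*1 = -20 - 4 = -24)
h(P) = -24
1/(h(-867) - 7971) = 1/(-24 - 7971) = 1/(-7995) = -1/7995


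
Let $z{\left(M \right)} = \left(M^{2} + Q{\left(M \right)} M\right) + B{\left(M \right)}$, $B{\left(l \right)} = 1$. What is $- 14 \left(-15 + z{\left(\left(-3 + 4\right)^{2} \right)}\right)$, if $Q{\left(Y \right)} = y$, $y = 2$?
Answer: $154$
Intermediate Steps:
$Q{\left(Y \right)} = 2$
$z{\left(M \right)} = 1 + M^{2} + 2 M$ ($z{\left(M \right)} = \left(M^{2} + 2 M\right) + 1 = 1 + M^{2} + 2 M$)
$- 14 \left(-15 + z{\left(\left(-3 + 4\right)^{2} \right)}\right) = - 14 \left(-15 + \left(1 + \left(\left(-3 + 4\right)^{2}\right)^{2} + 2 \left(-3 + 4\right)^{2}\right)\right) = - 14 \left(-15 + \left(1 + \left(1^{2}\right)^{2} + 2 \cdot 1^{2}\right)\right) = - 14 \left(-15 + \left(1 + 1^{2} + 2 \cdot 1\right)\right) = - 14 \left(-15 + \left(1 + 1 + 2\right)\right) = - 14 \left(-15 + 4\right) = \left(-14\right) \left(-11\right) = 154$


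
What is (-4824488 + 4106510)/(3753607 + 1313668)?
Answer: -42234/298075 ≈ -0.14169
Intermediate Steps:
(-4824488 + 4106510)/(3753607 + 1313668) = -717978/5067275 = -717978*1/5067275 = -42234/298075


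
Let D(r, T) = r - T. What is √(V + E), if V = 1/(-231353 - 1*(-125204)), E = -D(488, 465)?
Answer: 2*I*√64788785193/106149 ≈ 4.7958*I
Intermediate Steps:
E = -23 (E = -(488 - 1*465) = -(488 - 465) = -1*23 = -23)
V = -1/106149 (V = 1/(-231353 + 125204) = 1/(-106149) = -1/106149 ≈ -9.4207e-6)
√(V + E) = √(-1/106149 - 23) = √(-2441428/106149) = 2*I*√64788785193/106149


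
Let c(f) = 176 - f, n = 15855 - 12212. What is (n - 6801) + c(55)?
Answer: -3037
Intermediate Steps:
n = 3643
(n - 6801) + c(55) = (3643 - 6801) + (176 - 1*55) = -3158 + (176 - 55) = -3158 + 121 = -3037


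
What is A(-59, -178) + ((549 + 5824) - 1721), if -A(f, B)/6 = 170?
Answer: 3632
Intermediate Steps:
A(f, B) = -1020 (A(f, B) = -6*170 = -1020)
A(-59, -178) + ((549 + 5824) - 1721) = -1020 + ((549 + 5824) - 1721) = -1020 + (6373 - 1721) = -1020 + 4652 = 3632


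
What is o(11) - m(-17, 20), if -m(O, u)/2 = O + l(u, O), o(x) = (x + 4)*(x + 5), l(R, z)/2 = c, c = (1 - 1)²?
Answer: 206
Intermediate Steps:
c = 0 (c = 0² = 0)
l(R, z) = 0 (l(R, z) = 2*0 = 0)
o(x) = (4 + x)*(5 + x)
m(O, u) = -2*O (m(O, u) = -2*(O + 0) = -2*O)
o(11) - m(-17, 20) = (20 + 11² + 9*11) - (-2)*(-17) = (20 + 121 + 99) - 1*34 = 240 - 34 = 206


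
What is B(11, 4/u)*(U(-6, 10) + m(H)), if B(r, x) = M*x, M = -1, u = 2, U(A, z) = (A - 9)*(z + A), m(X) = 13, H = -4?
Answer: 94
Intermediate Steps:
U(A, z) = (-9 + A)*(A + z)
B(r, x) = -x
B(11, 4/u)*(U(-6, 10) + m(H)) = (-4/2)*(((-6)² - 9*(-6) - 9*10 - 6*10) + 13) = (-4/2)*((36 + 54 - 90 - 60) + 13) = (-1*2)*(-60 + 13) = -2*(-47) = 94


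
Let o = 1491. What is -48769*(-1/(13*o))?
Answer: 6967/2769 ≈ 2.5161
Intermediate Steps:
-48769*(-1/(13*o)) = -48769/(1491*(-13)) = -48769/(-19383) = -48769*(-1/19383) = 6967/2769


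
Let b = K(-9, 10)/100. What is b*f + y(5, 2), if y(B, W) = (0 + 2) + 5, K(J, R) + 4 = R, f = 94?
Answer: 316/25 ≈ 12.640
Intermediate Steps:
K(J, R) = -4 + R
y(B, W) = 7 (y(B, W) = 2 + 5 = 7)
b = 3/50 (b = (-4 + 10)/100 = 6*(1/100) = 3/50 ≈ 0.060000)
b*f + y(5, 2) = (3/50)*94 + 7 = 141/25 + 7 = 316/25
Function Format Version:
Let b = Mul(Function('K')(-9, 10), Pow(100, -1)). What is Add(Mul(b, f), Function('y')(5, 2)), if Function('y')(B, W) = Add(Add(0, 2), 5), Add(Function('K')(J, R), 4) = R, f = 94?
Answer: Rational(316, 25) ≈ 12.640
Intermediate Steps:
Function('K')(J, R) = Add(-4, R)
Function('y')(B, W) = 7 (Function('y')(B, W) = Add(2, 5) = 7)
b = Rational(3, 50) (b = Mul(Add(-4, 10), Pow(100, -1)) = Mul(6, Rational(1, 100)) = Rational(3, 50) ≈ 0.060000)
Add(Mul(b, f), Function('y')(5, 2)) = Add(Mul(Rational(3, 50), 94), 7) = Add(Rational(141, 25), 7) = Rational(316, 25)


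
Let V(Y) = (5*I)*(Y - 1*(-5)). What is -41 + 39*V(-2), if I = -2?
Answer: -1211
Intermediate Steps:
V(Y) = -50 - 10*Y (V(Y) = (5*(-2))*(Y - 1*(-5)) = -10*(Y + 5) = -10*(5 + Y) = -50 - 10*Y)
-41 + 39*V(-2) = -41 + 39*(-50 - 10*(-2)) = -41 + 39*(-50 + 20) = -41 + 39*(-30) = -41 - 1170 = -1211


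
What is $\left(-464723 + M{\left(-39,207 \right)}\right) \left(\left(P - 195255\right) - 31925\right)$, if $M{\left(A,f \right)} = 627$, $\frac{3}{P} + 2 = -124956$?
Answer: $\frac{6587368980781264}{62479} \approx 1.0543 \cdot 10^{11}$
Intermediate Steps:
$P = - \frac{3}{124958}$ ($P = \frac{3}{-2 - 124956} = \frac{3}{-124958} = 3 \left(- \frac{1}{124958}\right) = - \frac{3}{124958} \approx -2.4008 \cdot 10^{-5}$)
$\left(-464723 + M{\left(-39,207 \right)}\right) \left(\left(P - 195255\right) - 31925\right) = \left(-464723 + 627\right) \left(\left(- \frac{3}{124958} - 195255\right) - 31925\right) = - 464096 \left(- \frac{24398674293}{124958} - 31925\right) = \left(-464096\right) \left(- \frac{28387958443}{124958}\right) = \frac{6587368980781264}{62479}$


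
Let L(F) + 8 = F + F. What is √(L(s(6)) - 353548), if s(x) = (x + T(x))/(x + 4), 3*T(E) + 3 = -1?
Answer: I*√79549890/15 ≈ 594.61*I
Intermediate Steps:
T(E) = -4/3 (T(E) = -1 + (⅓)*(-1) = -1 - ⅓ = -4/3)
s(x) = (-4/3 + x)/(4 + x) (s(x) = (x - 4/3)/(x + 4) = (-4/3 + x)/(4 + x))
L(F) = -8 + 2*F (L(F) = -8 + (F + F) = -8 + 2*F)
√(L(s(6)) - 353548) = √((-8 + 2*((-4/3 + 6)/(4 + 6))) - 353548) = √((-8 + 2*((14/3)/10)) - 353548) = √((-8 + 2*((⅒)*(14/3))) - 353548) = √((-8 + 2*(7/15)) - 353548) = √((-8 + 14/15) - 353548) = √(-106/15 - 353548) = √(-5303326/15) = I*√79549890/15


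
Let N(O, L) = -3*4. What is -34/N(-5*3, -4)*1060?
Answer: 9010/3 ≈ 3003.3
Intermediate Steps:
N(O, L) = -12
-34/N(-5*3, -4)*1060 = -34/(-12)*1060 = -34*(-1/12)*1060 = (17/6)*1060 = 9010/3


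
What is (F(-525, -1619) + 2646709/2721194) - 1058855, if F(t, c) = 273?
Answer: -2880604340199/2721194 ≈ -1.0586e+6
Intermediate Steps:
(F(-525, -1619) + 2646709/2721194) - 1058855 = (273 + 2646709/2721194) - 1058855 = 745532671/2721194 - 1058855 = -2880604340199/2721194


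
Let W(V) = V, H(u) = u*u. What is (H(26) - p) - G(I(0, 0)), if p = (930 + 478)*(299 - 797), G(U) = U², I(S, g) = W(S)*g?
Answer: 701860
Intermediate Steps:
H(u) = u²
I(S, g) = S*g
p = -701184 (p = 1408*(-498) = -701184)
(H(26) - p) - G(I(0, 0)) = (26² - 1*(-701184)) - (0*0)² = (676 + 701184) - 1*0² = 701860 - 1*0 = 701860 + 0 = 701860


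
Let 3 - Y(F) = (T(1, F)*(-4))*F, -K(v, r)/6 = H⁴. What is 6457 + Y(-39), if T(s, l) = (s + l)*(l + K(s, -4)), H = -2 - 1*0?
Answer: -793820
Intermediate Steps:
H = -2 (H = -2 + 0 = -2)
K(v, r) = -96 (K(v, r) = -6*(-2)⁴ = -6*16 = -96)
T(s, l) = (-96 + l)*(l + s) (T(s, l) = (s + l)*(l - 96) = (l + s)*(-96 + l) = (-96 + l)*(l + s))
Y(F) = 3 - F*(384 - 4*F² + 380*F) (Y(F) = 3 - (F² - 96*F - 96*1 + F*1)*(-4)*F = 3 - (F² - 96*F - 96 + F)*(-4)*F = 3 - (-96 + F² - 95*F)*(-4)*F = 3 - (384 - 4*F² + 380*F)*F = 3 - F*(384 - 4*F² + 380*F))
6457 + Y(-39) = 6457 + (3 + 4*(-39)*(-96 + (-39)² - 95*(-39))) = 6457 + (3 + 4*(-39)*(-96 + 1521 + 3705)) = 6457 + (3 + 4*(-39)*5130) = 6457 + (3 - 800280) = 6457 - 800277 = -793820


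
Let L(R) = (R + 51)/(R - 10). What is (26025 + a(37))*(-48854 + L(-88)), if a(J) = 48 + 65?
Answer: -8938551885/7 ≈ -1.2769e+9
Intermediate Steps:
a(J) = 113
L(R) = (51 + R)/(-10 + R)
(26025 + a(37))*(-48854 + L(-88)) = (26025 + 113)*(-48854 + (51 - 88)/(-10 - 88)) = 26138*(-48854 - 37/(-98)) = 26138*(-48854 - 1/98*(-37)) = 26138*(-48854 + 37/98) = 26138*(-4787655/98) = -8938551885/7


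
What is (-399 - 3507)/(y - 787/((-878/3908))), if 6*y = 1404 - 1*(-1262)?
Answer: -5144202/5198581 ≈ -0.98954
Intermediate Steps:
y = 1333/3 (y = (1404 - 1*(-1262))/6 = (1404 + 1262)/6 = (⅙)*2666 = 1333/3 ≈ 444.33)
(-399 - 3507)/(y - 787/((-878/3908))) = (-399 - 3507)/(1333/3 - 787/((-878/3908))) = -3906/(1333/3 - 787/((-878*1/3908))) = -3906/(1333/3 - 787/(-439/1954)) = -3906/(1333/3 - 787*(-1954/439)) = -3906/(1333/3 + 1537798/439) = -3906/5198581/1317 = -3906*1317/5198581 = -5144202/5198581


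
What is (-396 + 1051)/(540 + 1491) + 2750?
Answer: 5585905/2031 ≈ 2750.3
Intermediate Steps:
(-396 + 1051)/(540 + 1491) + 2750 = 655/2031 + 2750 = 5585905/2031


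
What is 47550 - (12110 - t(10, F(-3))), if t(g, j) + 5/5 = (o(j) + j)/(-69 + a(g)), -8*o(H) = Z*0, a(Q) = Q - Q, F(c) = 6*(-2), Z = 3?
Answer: 815101/23 ≈ 35439.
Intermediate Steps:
F(c) = -12
a(Q) = 0
o(H) = 0 (o(H) = -3*0/8 = -1/8*0 = 0)
t(g, j) = -1 - j/69 (t(g, j) = -1 + (0 + j)/(-69 + 0) = -1 + j/(-69) = -1 + j*(-1/69) = -1 - j/69)
47550 - (12110 - t(10, F(-3))) = 47550 - (12110 - (-1 - 1/69*(-12))) = 47550 - (12110 - (-1 + 4/23)) = 47550 - (12110 - 1*(-19/23)) = 47550 - (12110 + 19/23) = 47550 - 1*278549/23 = 47550 - 278549/23 = 815101/23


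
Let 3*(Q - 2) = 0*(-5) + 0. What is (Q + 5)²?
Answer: 49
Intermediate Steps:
Q = 2 (Q = 2 + (0*(-5) + 0)/3 = 2 + (0 + 0)/3 = 2 + (⅓)*0 = 2 + 0 = 2)
(Q + 5)² = (2 + 5)² = 7² = 49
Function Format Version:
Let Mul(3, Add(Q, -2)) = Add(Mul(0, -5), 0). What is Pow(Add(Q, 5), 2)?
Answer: 49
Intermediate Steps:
Q = 2 (Q = Add(2, Mul(Rational(1, 3), Add(Mul(0, -5), 0))) = Add(2, Mul(Rational(1, 3), Add(0, 0))) = Add(2, Mul(Rational(1, 3), 0)) = Add(2, 0) = 2)
Pow(Add(Q, 5), 2) = Pow(Add(2, 5), 2) = Pow(7, 2) = 49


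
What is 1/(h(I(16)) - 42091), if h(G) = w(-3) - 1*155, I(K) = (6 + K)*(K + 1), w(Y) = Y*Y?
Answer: -1/42237 ≈ -2.3676e-5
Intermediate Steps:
w(Y) = Y²
I(K) = (1 + K)*(6 + K) (I(K) = (6 + K)*(1 + K) = (1 + K)*(6 + K))
h(G) = -146 (h(G) = (-3)² - 1*155 = 9 - 155 = -146)
1/(h(I(16)) - 42091) = 1/(-146 - 42091) = 1/(-42237) = -1/42237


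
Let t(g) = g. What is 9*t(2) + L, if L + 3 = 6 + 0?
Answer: 21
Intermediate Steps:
L = 3 (L = -3 + (6 + 0) = -3 + 6 = 3)
9*t(2) + L = 9*2 + 3 = 18 + 3 = 21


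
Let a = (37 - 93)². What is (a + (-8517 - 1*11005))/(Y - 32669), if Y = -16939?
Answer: 2731/8268 ≈ 0.33031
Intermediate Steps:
a = 3136 (a = (-56)² = 3136)
(a + (-8517 - 1*11005))/(Y - 32669) = (3136 + (-8517 - 1*11005))/(-16939 - 32669) = (3136 + (-8517 - 11005))/(-49608) = (3136 - 19522)*(-1/49608) = -16386*(-1/49608) = 2731/8268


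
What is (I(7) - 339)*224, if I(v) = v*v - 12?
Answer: -67648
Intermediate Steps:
I(v) = -12 + v² (I(v) = v² - 12 = -12 + v²)
(I(7) - 339)*224 = ((-12 + 7²) - 339)*224 = ((-12 + 49) - 339)*224 = (37 - 339)*224 = -302*224 = -67648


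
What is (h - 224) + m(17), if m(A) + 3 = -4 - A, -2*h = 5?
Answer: -501/2 ≈ -250.50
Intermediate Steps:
h = -5/2 (h = -½*5 = -5/2 ≈ -2.5000)
m(A) = -7 - A (m(A) = -3 + (-4 - A) = -7 - A)
(h - 224) + m(17) = (-5/2 - 224) + (-7 - 1*17) = -453/2 + (-7 - 17) = -453/2 - 24 = -501/2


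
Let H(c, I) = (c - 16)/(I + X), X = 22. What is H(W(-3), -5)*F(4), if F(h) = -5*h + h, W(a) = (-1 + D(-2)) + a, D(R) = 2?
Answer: 288/17 ≈ 16.941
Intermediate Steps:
W(a) = 1 + a (W(a) = (-1 + 2) + a = 1 + a)
F(h) = -4*h
H(c, I) = (-16 + c)/(22 + I) (H(c, I) = (c - 16)/(I + 22) = (-16 + c)/(22 + I))
H(W(-3), -5)*F(4) = ((-16 + (1 - 3))/(22 - 5))*(-4*4) = ((-16 - 2)/17)*(-16) = ((1/17)*(-18))*(-16) = -18/17*(-16) = 288/17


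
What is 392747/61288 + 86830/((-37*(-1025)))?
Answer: 4043313403/464869480 ≈ 8.6977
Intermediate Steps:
392747/61288 + 86830/((-37*(-1025))) = 392747*(1/61288) + 86830/37925 = 392747/61288 + 86830*(1/37925) = 392747/61288 + 17366/7585 = 4043313403/464869480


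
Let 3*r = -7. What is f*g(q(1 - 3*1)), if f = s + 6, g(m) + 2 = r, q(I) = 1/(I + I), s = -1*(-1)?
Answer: -91/3 ≈ -30.333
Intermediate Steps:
s = 1
q(I) = 1/(2*I)
r = -7/3 (r = (⅓)*(-7) = -7/3 ≈ -2.3333)
g(m) = -13/3 (g(m) = -2 - 7/3 = -13/3)
f = 7 (f = 1 + 6 = 7)
f*g(q(1 - 3*1)) = 7*(-13/3) = -91/3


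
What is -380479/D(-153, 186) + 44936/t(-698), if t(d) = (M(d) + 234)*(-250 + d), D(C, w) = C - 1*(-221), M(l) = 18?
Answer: -5681122927/1015308 ≈ -5595.5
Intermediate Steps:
D(C, w) = 221 + C (D(C, w) = C + 221 = 221 + C)
t(d) = -63000 + 252*d (t(d) = (18 + 234)*(-250 + d) = 252*(-250 + d) = -63000 + 252*d)
-380479/D(-153, 186) + 44936/t(-698) = -380479/(221 - 153) + 44936/(-63000 + 252*(-698)) = -380479/68 + 44936/(-63000 - 175896) = -380479*1/68 + 44936/(-238896) = -380479/68 + 44936*(-1/238896) = -380479/68 - 5617/29862 = -5681122927/1015308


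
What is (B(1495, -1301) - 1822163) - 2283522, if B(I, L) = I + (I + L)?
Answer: -4103996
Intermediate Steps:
B(I, L) = L + 2*I
(B(1495, -1301) - 1822163) - 2283522 = ((-1301 + 2*1495) - 1822163) - 2283522 = ((-1301 + 2990) - 1822163) - 2283522 = (1689 - 1822163) - 2283522 = -1820474 - 2283522 = -4103996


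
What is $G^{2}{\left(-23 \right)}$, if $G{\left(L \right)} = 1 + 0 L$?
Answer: $1$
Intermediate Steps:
$G{\left(L \right)} = 1$ ($G{\left(L \right)} = 1 + 0 = 1$)
$G^{2}{\left(-23 \right)} = 1^{2} = 1$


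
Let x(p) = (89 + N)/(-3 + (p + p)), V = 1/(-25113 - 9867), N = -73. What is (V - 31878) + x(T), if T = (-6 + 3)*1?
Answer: -3345463883/104940 ≈ -31880.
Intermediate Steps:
V = -1/34980 (V = 1/(-34980) = -1/34980 ≈ -2.8588e-5)
T = -3 (T = -3*1 = -3)
x(p) = 16/(-3 + 2*p) (x(p) = (89 - 73)/(-3 + (p + p)) = 16/(-3 + 2*p))
(V - 31878) + x(T) = (-1/34980 - 31878) + 16/(-3 + 2*(-3)) = -1115092441/34980 + 16/(-3 - 6) = -1115092441/34980 + 16/(-9) = -1115092441/34980 + 16*(-1/9) = -1115092441/34980 - 16/9 = -3345463883/104940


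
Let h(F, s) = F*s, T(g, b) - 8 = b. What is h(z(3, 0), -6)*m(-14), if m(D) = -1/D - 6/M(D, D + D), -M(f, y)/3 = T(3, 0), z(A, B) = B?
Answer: 0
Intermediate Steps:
T(g, b) = 8 + b
M(f, y) = -24 (M(f, y) = -3*(8 + 0) = -3*8 = -24)
m(D) = ¼ - 1/D (m(D) = -1/D - 6/(-24) = -1/D - 6*(-1/24) = -1/D + ¼ = ¼ - 1/D)
h(z(3, 0), -6)*m(-14) = (0*(-6))*((¼)*(-4 - 14)/(-14)) = 0*((¼)*(-1/14)*(-18)) = 0*(9/28) = 0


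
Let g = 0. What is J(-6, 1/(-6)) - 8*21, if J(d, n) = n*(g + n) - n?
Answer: -6041/36 ≈ -167.81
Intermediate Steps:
J(d, n) = n**2 - n (J(d, n) = n*(0 + n) - n = n*n - n = n**2 - n)
J(-6, 1/(-6)) - 8*21 = (1/(-6))*(-1 + 1/(-6)) - 8*21 = (1*(-1/6))*(-1 + 1*(-1/6)) - 168 = -(-1 - 1/6)/6 - 168 = -1/6*(-7/6) - 168 = 7/36 - 168 = -6041/36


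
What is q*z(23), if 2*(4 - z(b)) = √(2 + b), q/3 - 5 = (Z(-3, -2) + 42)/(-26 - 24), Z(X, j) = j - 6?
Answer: 486/25 ≈ 19.440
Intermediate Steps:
Z(X, j) = -6 + j
q = 324/25 (q = 15 + 3*(((-6 - 2) + 42)/(-26 - 24)) = 15 + 3*((-8 + 42)/(-50)) = 15 + 3*(34*(-1/50)) = 15 + 3*(-17/25) = 15 - 51/25 = 324/25 ≈ 12.960)
z(b) = 4 - √(2 + b)/2
q*z(23) = 324*(4 - √(2 + 23)/2)/25 = 324*(4 - √25/2)/25 = 324*(4 - ½*5)/25 = 324*(4 - 5/2)/25 = (324/25)*(3/2) = 486/25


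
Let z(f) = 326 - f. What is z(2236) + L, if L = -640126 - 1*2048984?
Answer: -2691020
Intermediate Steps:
L = -2689110 (L = -640126 - 2048984 = -2689110)
z(2236) + L = (326 - 1*2236) - 2689110 = (326 - 2236) - 2689110 = -1910 - 2689110 = -2691020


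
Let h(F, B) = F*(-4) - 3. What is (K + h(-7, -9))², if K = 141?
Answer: 27556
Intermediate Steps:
h(F, B) = -3 - 4*F (h(F, B) = -4*F - 3 = -3 - 4*F)
(K + h(-7, -9))² = (141 + (-3 - 4*(-7)))² = (141 + (-3 + 28))² = (141 + 25)² = 166² = 27556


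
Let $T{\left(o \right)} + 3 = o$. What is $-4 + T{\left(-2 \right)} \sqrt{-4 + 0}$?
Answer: $-4 - 10 i \approx -4.0 - 10.0 i$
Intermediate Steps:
$T{\left(o \right)} = -3 + o$
$-4 + T{\left(-2 \right)} \sqrt{-4 + 0} = -4 + \left(-3 - 2\right) \sqrt{-4 + 0} = -4 - 5 \sqrt{-4} = -4 - 5 \cdot 2 i = -4 - 10 i$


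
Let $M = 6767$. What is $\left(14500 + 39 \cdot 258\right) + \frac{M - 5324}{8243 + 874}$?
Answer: $\frac{74644399}{3039} \approx 24562.0$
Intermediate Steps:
$\left(14500 + 39 \cdot 258\right) + \frac{M - 5324}{8243 + 874} = \left(14500 + 39 \cdot 258\right) + \frac{6767 - 5324}{8243 + 874} = \left(14500 + 10062\right) + \frac{1443}{9117} = 24562 + 1443 \cdot \frac{1}{9117} = 24562 + \frac{481}{3039} = \frac{74644399}{3039}$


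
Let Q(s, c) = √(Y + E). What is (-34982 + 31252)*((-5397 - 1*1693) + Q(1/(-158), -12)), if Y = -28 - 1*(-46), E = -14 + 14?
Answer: 26445700 - 11190*√2 ≈ 2.6430e+7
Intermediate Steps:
E = 0
Y = 18 (Y = -28 + 46 = 18)
Q(s, c) = 3*√2 (Q(s, c) = √(18 + 0) = √18 = 3*√2)
(-34982 + 31252)*((-5397 - 1*1693) + Q(1/(-158), -12)) = (-34982 + 31252)*((-5397 - 1*1693) + 3*√2) = -3730*((-5397 - 1693) + 3*√2) = -3730*(-7090 + 3*√2) = 26445700 - 11190*√2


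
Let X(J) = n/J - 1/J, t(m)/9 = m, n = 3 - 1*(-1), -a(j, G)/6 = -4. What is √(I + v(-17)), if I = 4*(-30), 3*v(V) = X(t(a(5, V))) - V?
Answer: I*√148170/36 ≈ 10.692*I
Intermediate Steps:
a(j, G) = 24 (a(j, G) = -6*(-4) = 24)
n = 4 (n = 3 + 1 = 4)
t(m) = 9*m
X(J) = 3/J (X(J) = 4/J - 1/J = 3/J)
v(V) = 1/216 - V/3 (v(V) = (3/((9*24)) - V)/3 = (3/216 - V)/3 = (3*(1/216) - V)/3 = (1/72 - V)/3 = 1/216 - V/3)
I = -120
√(I + v(-17)) = √(-120 + (1/216 - ⅓*(-17))) = √(-120 + (1/216 + 17/3)) = √(-120 + 1225/216) = √(-24695/216) = I*√148170/36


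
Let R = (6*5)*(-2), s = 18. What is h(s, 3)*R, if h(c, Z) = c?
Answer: -1080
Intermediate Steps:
R = -60 (R = 30*(-2) = -60)
h(s, 3)*R = 18*(-60) = -1080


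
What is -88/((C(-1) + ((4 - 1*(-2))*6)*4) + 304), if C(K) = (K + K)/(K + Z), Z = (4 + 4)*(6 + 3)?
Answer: -3124/15903 ≈ -0.19644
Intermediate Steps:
Z = 72 (Z = 8*9 = 72)
C(K) = 2*K/(72 + K) (C(K) = (K + K)/(K + 72) = (2*K)/(72 + K) = 2*K/(72 + K))
-88/((C(-1) + ((4 - 1*(-2))*6)*4) + 304) = -88/((2*(-1)/(72 - 1) + ((4 - 1*(-2))*6)*4) + 304) = -88/((2*(-1)/71 + ((4 + 2)*6)*4) + 304) = -88/((2*(-1)*(1/71) + (6*6)*4) + 304) = -88/((-2/71 + 36*4) + 304) = -88/((-2/71 + 144) + 304) = -88/(10222/71 + 304) = -88/31806/71 = -88*71/31806 = -3124/15903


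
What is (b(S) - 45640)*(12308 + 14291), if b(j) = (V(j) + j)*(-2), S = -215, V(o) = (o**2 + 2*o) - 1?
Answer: -3638690002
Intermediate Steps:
V(o) = -1 + o**2 + 2*o
b(j) = 2 - 6*j - 2*j**2 (b(j) = ((-1 + j**2 + 2*j) + j)*(-2) = (-1 + j**2 + 3*j)*(-2) = 2 - 6*j - 2*j**2)
(b(S) - 45640)*(12308 + 14291) = ((2 - 6*(-215) - 2*(-215)**2) - 45640)*(12308 + 14291) = ((2 + 1290 - 2*46225) - 45640)*26599 = ((2 + 1290 - 92450) - 45640)*26599 = (-91158 - 45640)*26599 = -136798*26599 = -3638690002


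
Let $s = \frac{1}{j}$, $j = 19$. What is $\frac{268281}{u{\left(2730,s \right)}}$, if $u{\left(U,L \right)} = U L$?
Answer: $\frac{130701}{70} \approx 1867.2$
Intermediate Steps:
$s = \frac{1}{19} \approx 0.052632$
$u{\left(U,L \right)} = L U$
$\frac{268281}{u{\left(2730,s \right)}} = \frac{268281}{\frac{1}{19} \cdot 2730} = \frac{268281}{\frac{2730}{19}} = 268281 \cdot \frac{19}{2730} = \frac{130701}{70}$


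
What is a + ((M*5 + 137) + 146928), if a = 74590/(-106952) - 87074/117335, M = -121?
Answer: 918969829753551/6274606460 ≈ 1.4646e+5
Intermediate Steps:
a = -9032378049/6274606460 (a = 74590*(-1/106952) - 87074*1/117335 = -37295/53476 - 87074/117335 = -9032378049/6274606460 ≈ -1.4395)
a + ((M*5 + 137) + 146928) = -9032378049/6274606460 + ((-121*5 + 137) + 146928) = -9032378049/6274606460 + ((-605 + 137) + 146928) = -9032378049/6274606460 + (-468 + 146928) = -9032378049/6274606460 + 146460 = 918969829753551/6274606460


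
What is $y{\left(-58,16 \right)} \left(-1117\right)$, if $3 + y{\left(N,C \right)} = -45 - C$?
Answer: $71488$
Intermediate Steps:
$y{\left(N,C \right)} = -48 - C$ ($y{\left(N,C \right)} = -3 - \left(45 + C\right) = -48 - C$)
$y{\left(-58,16 \right)} \left(-1117\right) = \left(-48 - 16\right) \left(-1117\right) = \left(-64\right) \left(-1117\right) = 71488$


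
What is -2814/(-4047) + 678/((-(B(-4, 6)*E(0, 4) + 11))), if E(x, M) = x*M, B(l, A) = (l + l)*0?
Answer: -904304/14839 ≈ -60.941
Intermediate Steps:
B(l, A) = 0 (B(l, A) = (2*l)*0 = 0)
E(x, M) = M*x
-2814/(-4047) + 678/((-(B(-4, 6)*E(0, 4) + 11))) = -2814/(-4047) + 678/((-(0*(4*0) + 11))) = -2814*(-1/4047) + 678/((-(0*0 + 11))) = 938/1349 + 678/((-(0 + 11))) = 938/1349 + 678/((-1*11)) = 938/1349 + 678/(-11) = 938/1349 + 678*(-1/11) = 938/1349 - 678/11 = -904304/14839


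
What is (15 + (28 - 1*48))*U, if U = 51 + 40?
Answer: -455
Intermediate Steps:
U = 91
(15 + (28 - 1*48))*U = (15 + (28 - 1*48))*91 = (15 + (28 - 48))*91 = (15 - 20)*91 = -5*91 = -455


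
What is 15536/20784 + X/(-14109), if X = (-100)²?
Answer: 78871/2036399 ≈ 0.038731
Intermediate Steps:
X = 10000
15536/20784 + X/(-14109) = 15536/20784 + 10000/(-14109) = 15536*(1/20784) + 10000*(-1/14109) = 971/1299 - 10000/14109 = 78871/2036399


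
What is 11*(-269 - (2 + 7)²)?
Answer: -3850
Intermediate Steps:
11*(-269 - (2 + 7)²) = 11*(-269 - 1*9²) = 11*(-269 - 1*81) = 11*(-269 - 81) = 11*(-350) = -3850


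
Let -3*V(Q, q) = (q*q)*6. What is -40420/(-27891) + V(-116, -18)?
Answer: -18032948/27891 ≈ -646.55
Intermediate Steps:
V(Q, q) = -2*q² (V(Q, q) = -q*q*6/3 = -q²*6/3 = -2*q²)
-40420/(-27891) + V(-116, -18) = -40420/(-27891) - 2*(-18)² = -40420*(-1/27891) - 2*324 = 40420/27891 - 648 = -18032948/27891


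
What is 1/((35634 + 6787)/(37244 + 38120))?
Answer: 75364/42421 ≈ 1.7766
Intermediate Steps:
1/((35634 + 6787)/(37244 + 38120)) = 1/(42421/75364) = 75364/42421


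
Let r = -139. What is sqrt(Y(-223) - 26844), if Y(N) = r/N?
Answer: I*sqrt(1334894279)/223 ≈ 163.84*I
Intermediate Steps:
Y(N) = -139/N
sqrt(Y(-223) - 26844) = sqrt(-139/(-223) - 26844) = sqrt(-139*(-1/223) - 26844) = sqrt(139/223 - 26844) = sqrt(-5986073/223) = I*sqrt(1334894279)/223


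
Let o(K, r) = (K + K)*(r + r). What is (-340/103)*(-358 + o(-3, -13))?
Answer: 68680/103 ≈ 666.80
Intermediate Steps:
o(K, r) = 4*K*r (o(K, r) = (2*K)*(2*r) = 4*K*r)
(-340/103)*(-358 + o(-3, -13)) = (-340/103)*(-358 + 4*(-3)*(-13)) = (-340*1/103)*(-358 + 156) = -340/103*(-202) = 68680/103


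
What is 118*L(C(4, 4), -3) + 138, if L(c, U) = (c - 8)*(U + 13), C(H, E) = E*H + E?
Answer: 14298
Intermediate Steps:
C(H, E) = E + E*H
L(c, U) = (-8 + c)*(13 + U)
118*L(C(4, 4), -3) + 138 = 118*(-104 - 8*(-3) + 13*(4*(1 + 4)) - 12*(1 + 4)) + 138 = 118*(-104 + 24 + 13*(4*5) - 12*5) + 138 = 118*(-104 + 24 + 13*20 - 3*20) + 138 = 118*(-104 + 24 + 260 - 60) + 138 = 118*120 + 138 = 14160 + 138 = 14298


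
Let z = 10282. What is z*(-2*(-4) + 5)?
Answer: 133666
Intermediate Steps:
z*(-2*(-4) + 5) = 10282*(-2*(-4) + 5) = 10282*(8 + 5) = 10282*13 = 133666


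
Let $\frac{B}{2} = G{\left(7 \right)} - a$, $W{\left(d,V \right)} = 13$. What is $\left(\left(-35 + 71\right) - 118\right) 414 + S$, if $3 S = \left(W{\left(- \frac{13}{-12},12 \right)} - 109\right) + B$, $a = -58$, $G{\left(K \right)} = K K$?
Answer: $- \frac{101726}{3} \approx -33909.0$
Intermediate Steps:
$G{\left(K \right)} = K^{2}$
$B = 214$ ($B = 2 \left(7^{2} - -58\right) = 2 \left(49 + 58\right) = 2 \cdot 107 = 214$)
$S = \frac{118}{3}$ ($S = \frac{\left(13 - 109\right) + 214}{3} = \frac{-96 + 214}{3} = \frac{1}{3} \cdot 118 = \frac{118}{3} \approx 39.333$)
$\left(\left(-35 + 71\right) - 118\right) 414 + S = \left(\left(-35 + 71\right) - 118\right) 414 + \frac{118}{3} = \left(36 - 118\right) 414 + \frac{118}{3} = \left(-82\right) 414 + \frac{118}{3} = -33948 + \frac{118}{3} = - \frac{101726}{3}$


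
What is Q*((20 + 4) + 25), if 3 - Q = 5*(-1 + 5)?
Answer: -833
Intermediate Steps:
Q = -17 (Q = 3 - 5*(-1 + 5) = 3 - 5*4 = 3 - 1*20 = 3 - 20 = -17)
Q*((20 + 4) + 25) = -17*((20 + 4) + 25) = -17*(24 + 25) = -17*49 = -833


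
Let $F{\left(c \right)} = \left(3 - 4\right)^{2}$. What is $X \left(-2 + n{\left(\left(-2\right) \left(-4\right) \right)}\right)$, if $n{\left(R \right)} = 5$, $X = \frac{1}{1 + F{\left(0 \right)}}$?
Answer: $\frac{3}{2} \approx 1.5$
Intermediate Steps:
$F{\left(c \right)} = 1$ ($F{\left(c \right)} = \left(-1\right)^{2} = 1$)
$X = \frac{1}{2}$ ($X = \frac{1}{1 + 1} = \frac{1}{2} \approx 0.5$)
$X \left(-2 + n{\left(\left(-2\right) \left(-4\right) \right)}\right) = \frac{-2 + 5}{2} = \frac{1}{2} \cdot 3 = \frac{3}{2}$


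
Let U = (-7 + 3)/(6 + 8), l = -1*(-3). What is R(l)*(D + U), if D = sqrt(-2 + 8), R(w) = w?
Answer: -6/7 + 3*sqrt(6) ≈ 6.4913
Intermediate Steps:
l = 3
D = sqrt(6) ≈ 2.4495
U = -2/7 (U = -4/14 = -4*1/14 = -2/7 ≈ -0.28571)
R(l)*(D + U) = 3*(sqrt(6) - 2/7) = 3*(-2/7 + sqrt(6)) = -6/7 + 3*sqrt(6)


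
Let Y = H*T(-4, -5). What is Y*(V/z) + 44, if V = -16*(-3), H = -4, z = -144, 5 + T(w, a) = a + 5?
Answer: 112/3 ≈ 37.333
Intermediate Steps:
T(w, a) = a (T(w, a) = -5 + (a + 5) = -5 + (5 + a) = a)
V = 48
Y = 20 (Y = -4*(-5) = 20)
Y*(V/z) + 44 = 20*(48/(-144)) + 44 = 20*(48*(-1/144)) + 44 = 20*(-⅓) + 44 = -20/3 + 44 = 112/3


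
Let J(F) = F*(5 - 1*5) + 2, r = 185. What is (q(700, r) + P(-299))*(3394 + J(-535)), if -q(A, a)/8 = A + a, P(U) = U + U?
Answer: -26074488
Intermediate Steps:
P(U) = 2*U
J(F) = 2 (J(F) = F*(5 - 5) + 2 = F*0 + 2 = 0 + 2 = 2)
q(A, a) = -8*A - 8*a (q(A, a) = -8*(A + a) = -8*A - 8*a)
(q(700, r) + P(-299))*(3394 + J(-535)) = ((-8*700 - 8*185) + 2*(-299))*(3394 + 2) = ((-5600 - 1480) - 598)*3396 = (-7080 - 598)*3396 = -7678*3396 = -26074488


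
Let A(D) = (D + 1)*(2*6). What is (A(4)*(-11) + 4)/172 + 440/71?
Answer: 7276/3053 ≈ 2.3832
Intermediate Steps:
A(D) = 12 + 12*D (A(D) = (1 + D)*12 = 12 + 12*D)
(A(4)*(-11) + 4)/172 + 440/71 = ((12 + 12*4)*(-11) + 4)/172 + 440/71 = ((12 + 48)*(-11) + 4)*(1/172) + 440*(1/71) = (60*(-11) + 4)*(1/172) + 440/71 = (-660 + 4)*(1/172) + 440/71 = -656*1/172 + 440/71 = -164/43 + 440/71 = 7276/3053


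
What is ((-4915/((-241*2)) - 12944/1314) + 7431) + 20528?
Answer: 8853998017/316674 ≈ 27959.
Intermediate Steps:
((-4915/((-241*2)) - 12944/1314) + 7431) + 20528 = ((-4915/(-482) - 12944*1/1314) + 7431) + 20528 = ((-4915*(-1/482) - 6472/657) + 7431) + 20528 = ((4915/482 - 6472/657) + 7431) + 20528 = (109651/316674 + 7431) + 20528 = 2353314145/316674 + 20528 = 8853998017/316674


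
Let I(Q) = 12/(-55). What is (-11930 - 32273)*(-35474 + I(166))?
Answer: 86243677646/55 ≈ 1.5681e+9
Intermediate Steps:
I(Q) = -12/55 (I(Q) = 12*(-1/55) = -12/55)
(-11930 - 32273)*(-35474 + I(166)) = (-11930 - 32273)*(-35474 - 12/55) = -44203*(-1951082/55) = 86243677646/55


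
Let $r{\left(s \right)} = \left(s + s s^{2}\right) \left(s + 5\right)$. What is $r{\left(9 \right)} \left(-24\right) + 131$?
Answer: $-247837$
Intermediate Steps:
$r{\left(s \right)} = \left(5 + s\right) \left(s + s^{3}\right)$ ($r{\left(s \right)} = \left(s + s^{3}\right) \left(5 + s\right) = \left(5 + s\right) \left(s + s^{3}\right)$)
$r{\left(9 \right)} \left(-24\right) + 131 = 9 \left(5 + 9 + 9^{3} + 5 \cdot 9^{2}\right) \left(-24\right) + 131 = 9 \left(5 + 9 + 729 + 5 \cdot 81\right) \left(-24\right) + 131 = 9 \left(5 + 9 + 729 + 405\right) \left(-24\right) + 131 = 9 \cdot 1148 \left(-24\right) + 131 = 10332 \left(-24\right) + 131 = -247968 + 131 = -247837$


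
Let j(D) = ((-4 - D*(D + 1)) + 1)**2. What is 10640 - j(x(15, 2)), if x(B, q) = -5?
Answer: 10111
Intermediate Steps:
j(D) = (-3 - D*(1 + D))**2 (j(D) = ((-4 - D*(1 + D)) + 1)**2 = (-3 - D*(1 + D))**2)
10640 - j(x(15, 2)) = 10640 - (3 - 5 + (-5)**2)**2 = 10640 - (3 - 5 + 25)**2 = 10640 - 1*23**2 = 10640 - 1*529 = 10640 - 529 = 10111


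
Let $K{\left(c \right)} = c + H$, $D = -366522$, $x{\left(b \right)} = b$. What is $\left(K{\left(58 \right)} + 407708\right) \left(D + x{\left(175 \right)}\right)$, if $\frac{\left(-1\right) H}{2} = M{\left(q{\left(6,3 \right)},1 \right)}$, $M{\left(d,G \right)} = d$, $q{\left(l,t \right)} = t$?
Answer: $-149381652720$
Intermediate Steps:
$H = -6$ ($H = \left(-2\right) 3 = -6$)
$K{\left(c \right)} = -6 + c$ ($K{\left(c \right)} = c - 6 = -6 + c$)
$\left(K{\left(58 \right)} + 407708\right) \left(D + x{\left(175 \right)}\right) = \left(\left(-6 + 58\right) + 407708\right) \left(-366522 + 175\right) = \left(52 + 407708\right) \left(-366347\right) = 407760 \left(-366347\right) = -149381652720$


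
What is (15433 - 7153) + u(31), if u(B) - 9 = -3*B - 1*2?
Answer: 8194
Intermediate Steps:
u(B) = 7 - 3*B (u(B) = 9 + (-3*B - 1*2) = 9 + (-3*B - 2) = 9 + (-2 - 3*B) = 7 - 3*B)
(15433 - 7153) + u(31) = (15433 - 7153) + (7 - 3*31) = 8280 + (7 - 93) = 8280 - 86 = 8194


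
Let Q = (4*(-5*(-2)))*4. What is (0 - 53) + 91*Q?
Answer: 14507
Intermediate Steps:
Q = 160 (Q = (4*10)*4 = 40*4 = 160)
(0 - 53) + 91*Q = (0 - 53) + 91*160 = -53 + 14560 = 14507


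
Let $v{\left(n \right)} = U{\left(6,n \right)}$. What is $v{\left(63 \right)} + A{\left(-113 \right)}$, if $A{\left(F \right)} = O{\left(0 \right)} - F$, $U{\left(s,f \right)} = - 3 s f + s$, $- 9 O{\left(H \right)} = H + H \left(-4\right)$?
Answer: $-1015$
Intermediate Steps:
$O{\left(H \right)} = \frac{H}{3}$ ($O{\left(H \right)} = - \frac{H + H \left(-4\right)}{9} = - \frac{H - 4 H}{9} = - \frac{\left(-3\right) H}{9} = \frac{H}{3}$)
$U{\left(s,f \right)} = s - 3 f s$ ($U{\left(s,f \right)} = - 3 f s + s = s - 3 f s$)
$v{\left(n \right)} = 6 - 18 n$ ($v{\left(n \right)} = 6 \left(1 - 3 n\right) = 6 - 18 n$)
$A{\left(F \right)} = - F$ ($A{\left(F \right)} = \frac{1}{3} \cdot 0 - F = 0 - F = - F$)
$v{\left(63 \right)} + A{\left(-113 \right)} = \left(6 - 1134\right) - -113 = \left(6 - 1134\right) + 113 = -1128 + 113 = -1015$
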